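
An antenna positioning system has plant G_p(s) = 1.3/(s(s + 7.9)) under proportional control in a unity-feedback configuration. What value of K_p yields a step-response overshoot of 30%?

K_p = 93.7

From %OS = 100·exp(−πζ/√(1−ζ²)) = 30%, ζ = −ln(0.3)/√(π²+ln²(0.3)) = 0.3579.
Characteristic equation s² + 7.9s + 1.3K_p = 0 gives ζ = 7.9/(2√(1.3K_p)).
Setting ζ = 0.3579: √(1.3K_p) = 7.9/(2·0.3579) = 11.04, so K_p = 121.8/1.3 = 93.7.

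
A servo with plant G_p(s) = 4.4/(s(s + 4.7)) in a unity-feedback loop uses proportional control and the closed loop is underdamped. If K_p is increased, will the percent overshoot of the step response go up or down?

Characteristic equation s² + 4.7s + K_p·4.4 = 0: raising K_p raises ω_n while 2ζω_n = 4.7 is fixed, so ζ falls and overshoot grows.

increase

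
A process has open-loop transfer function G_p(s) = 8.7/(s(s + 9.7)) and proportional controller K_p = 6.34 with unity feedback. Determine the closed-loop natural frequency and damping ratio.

With unity feedback the closed-loop characteristic equation is s² + 9.7s + 6.34·8.7 = s² + 9.7s + 55.16 = 0.
So ω_n² = 55.16 ⇒ ω_n = 7.427 rad/s, and ζ = 9.7/(2ω_n) = 0.653.

ω_n = 7.43 rad/s, ζ = 0.653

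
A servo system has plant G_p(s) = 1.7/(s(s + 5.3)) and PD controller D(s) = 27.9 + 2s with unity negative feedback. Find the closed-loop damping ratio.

Forward path: (27.9 + 2s)·1.7/(s(s+5.3)). The closed-loop characteristic equation is s² + (5.3 + 1.7·2)s + 1.7·27.9 = 0.
That is s² + 8.7s + 47.43 = 0, so ω_n = 6.887 rad/s and ζ = 8.7/(2·6.887) = 0.6316.

ζ = 0.632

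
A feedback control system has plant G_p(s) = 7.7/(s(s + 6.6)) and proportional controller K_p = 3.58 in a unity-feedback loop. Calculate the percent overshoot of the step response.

From 1 + K_pG_p(s) = 0: s² + 6.6s + 27.57 = 0 ⇒ ω_n = 5.25, ζ = 0.6285.
%OS = 100·exp(−πζ/√(1−ζ²)) = 100·exp(−π·0.6285/√0.6049) = 7.9%.

7.9%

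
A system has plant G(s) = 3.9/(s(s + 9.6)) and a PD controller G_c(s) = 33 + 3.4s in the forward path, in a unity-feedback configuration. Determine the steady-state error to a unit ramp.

0.0746

The loop has one pole at the origin (type 1). Velocity error constant K_v = lim_{s→0} s·G_c(s)G(s) = 33·3.9/9.6 = 13.41.
Steady-state error to a unit ramp: e_ss = 1/K_v = 0.0746.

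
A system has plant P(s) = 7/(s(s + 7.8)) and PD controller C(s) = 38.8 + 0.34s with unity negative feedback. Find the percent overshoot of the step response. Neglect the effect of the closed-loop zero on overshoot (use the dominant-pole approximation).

36.1%

Forward path: (38.8 + 0.34s)·7/(s(s+7.8)). The closed-loop characteristic equation is s² + (7.8 + 7·0.34)s + 7·38.8 = 0.
That is s² + 10.18s + 271.6 = 0, so ω_n = 16.48 rad/s and ζ = 10.18/(2·16.48) = 0.3089.
%OS = 100·exp(−πζ/√(1−ζ²)) = 36.1%.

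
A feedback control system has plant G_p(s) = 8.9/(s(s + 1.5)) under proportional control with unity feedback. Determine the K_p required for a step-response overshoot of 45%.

From %OS = 100·exp(−πζ/√(1−ζ²)) = 45%, ζ = −ln(0.45)/√(π²+ln²(0.45)) = 0.2463.
Characteristic equation s² + 1.5s + 8.9K_p = 0 gives ζ = 1.5/(2√(8.9K_p)).
Setting ζ = 0.2463: √(8.9K_p) = 1.5/(2·0.2463) = 3.045, so K_p = 9.269/8.9 = 1.04.

K_p = 1.04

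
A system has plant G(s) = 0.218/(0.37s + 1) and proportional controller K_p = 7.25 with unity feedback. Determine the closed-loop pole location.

Closed loop: T(s) = K_p·G/(1+K_p·G) = 1.581/(0.37s + 1 + 1.581), with pole at s = −(1 + 1.581)/0.37 = −6.974.

s = -6.974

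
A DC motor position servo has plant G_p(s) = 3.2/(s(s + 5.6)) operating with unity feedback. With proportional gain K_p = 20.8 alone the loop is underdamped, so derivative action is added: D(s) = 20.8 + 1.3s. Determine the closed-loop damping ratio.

ζ = 0.598

Forward path: (20.8 + 1.3s)·3.2/(s(s+5.6)). The closed-loop characteristic equation is s² + (5.6 + 3.2·1.3)s + 3.2·20.8 = 0.
That is s² + 9.76s + 66.56 = 0, so ω_n = 8.158 rad/s and ζ = 9.76/(2·8.158) = 0.5982.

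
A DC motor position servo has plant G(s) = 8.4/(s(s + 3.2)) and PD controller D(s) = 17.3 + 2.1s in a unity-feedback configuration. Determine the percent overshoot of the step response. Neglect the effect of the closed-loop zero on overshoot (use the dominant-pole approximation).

Forward path: (17.3 + 2.1s)·8.4/(s(s+3.2)). The closed-loop characteristic equation is s² + (3.2 + 8.4·2.1)s + 8.4·17.3 = 0.
That is s² + 20.84s + 145.3 = 0, so ω_n = 12.05 rad/s and ζ = 20.84/(2·12.05) = 0.8644.
%OS = 100·exp(−πζ/√(1−ζ²)) = 0.451%.

0.451%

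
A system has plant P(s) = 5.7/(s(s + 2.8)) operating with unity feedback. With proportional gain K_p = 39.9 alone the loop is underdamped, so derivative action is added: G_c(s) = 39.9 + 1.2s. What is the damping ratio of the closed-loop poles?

Forward path: (39.9 + 1.2s)·5.7/(s(s+2.8)). The closed-loop characteristic equation is s² + (2.8 + 5.7·1.2)s + 5.7·39.9 = 0.
That is s² + 9.64s + 227.4 = 0, so ω_n = 15.08 rad/s and ζ = 9.64/(2·15.08) = 0.3196.

ζ = 0.32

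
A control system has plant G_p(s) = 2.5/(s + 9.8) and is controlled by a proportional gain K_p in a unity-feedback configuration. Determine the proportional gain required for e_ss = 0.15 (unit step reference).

K_p = 22.2

For a type-0 loop with proportional control, e_ss = 1/(1 + K_p·G_p(0)).
G_p(0) = 0.2551. Require 1/(1 + K_p·0.2551) = 0.15, so 1 + 0.2551·K_p = 6.667.
K_p = (6.667 − 1)/0.2551 = 22.2.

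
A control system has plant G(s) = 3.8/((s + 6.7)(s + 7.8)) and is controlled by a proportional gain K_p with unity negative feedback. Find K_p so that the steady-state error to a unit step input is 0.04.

K_p = 330

For a type-0 loop with proportional control, e_ss = 1/(1 + K_p·G(0)).
G(0) = 0.07271. Require 1/(1 + K_p·0.07271) = 0.04, so 1 + 0.07271·K_p = 25.
K_p = (25 − 1)/0.07271 = 330.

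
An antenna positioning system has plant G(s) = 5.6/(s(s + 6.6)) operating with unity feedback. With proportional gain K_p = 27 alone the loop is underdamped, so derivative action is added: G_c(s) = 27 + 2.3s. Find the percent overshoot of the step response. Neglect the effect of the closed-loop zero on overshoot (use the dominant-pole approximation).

Forward path: (27 + 2.3s)·5.6/(s(s+6.6)). The closed-loop characteristic equation is s² + (6.6 + 5.6·2.3)s + 5.6·27 = 0.
That is s² + 19.48s + 151.2 = 0, so ω_n = 12.3 rad/s and ζ = 19.48/(2·12.3) = 0.7921.
%OS = 100·exp(−πζ/√(1−ζ²)) = 1.7%.

1.7%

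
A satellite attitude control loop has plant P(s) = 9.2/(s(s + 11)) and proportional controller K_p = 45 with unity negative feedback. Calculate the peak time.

T_p = 0.16 s

From 1 + K_pP(s) = 0: s² + 11s + 414 = 0 ⇒ ω_n = 20.35, ζ = 0.2703.
Damped frequency ω_d = ω_n√(1−ζ²) = 19.59 rad/s, so peak time T_p = π/ω_d = 0.16 s.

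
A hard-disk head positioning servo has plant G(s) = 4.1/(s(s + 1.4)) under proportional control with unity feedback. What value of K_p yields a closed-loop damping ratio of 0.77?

Closed-loop characteristic equation: s² + 1.4s + K_p·4.1 = 0.
So ω_n = √(4.1K_p) and 2ζω_n = 1.4, giving ζ = 1.4/(2√(4.1K_p)).
Setting ζ = 0.77: √(4.1K_p) = 1.4/(2·0.77) = 0.9091, so K_p = 0.8264/4.1 = 0.202.

K_p = 0.202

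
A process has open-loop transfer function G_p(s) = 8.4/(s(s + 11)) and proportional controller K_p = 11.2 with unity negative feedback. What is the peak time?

Closed-loop characteristic equation: s² + 11s + 94.08 = 0, so ω_n = 9.699 rad/s and ζ = 11/(2·9.699) = 0.567.
Damped frequency ω_d = ω_n√(1−ζ²) = 7.989 rad/s, so peak time T_p = π/ω_d = 0.393 s.

T_p = 0.393 s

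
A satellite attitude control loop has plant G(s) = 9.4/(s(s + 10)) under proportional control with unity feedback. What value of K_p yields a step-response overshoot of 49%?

From %OS = 100·exp(−πζ/√(1−ζ²)) = 49%, ζ = −ln(0.49)/√(π²+ln²(0.49)) = 0.2214.
Characteristic equation s² + 10s + 9.4K_p = 0 gives ζ = 10/(2√(9.4K_p)).
Setting ζ = 0.2214: √(9.4K_p) = 10/(2·0.2214) = 22.58, so K_p = 509.9/9.4 = 54.2.

K_p = 54.2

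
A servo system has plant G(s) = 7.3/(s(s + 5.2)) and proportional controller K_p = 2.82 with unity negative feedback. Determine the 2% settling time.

T_s ≈ 1.54 s

Closed-loop characteristic equation: s² + 5.2s + 20.59 = 0, so ω_n = 4.537 rad/s and ζ = 5.2/(2·4.537) = 0.573.
2% settling time T_s ≈ 4/(ζω_n) = 4/2.6 = 1.54 s.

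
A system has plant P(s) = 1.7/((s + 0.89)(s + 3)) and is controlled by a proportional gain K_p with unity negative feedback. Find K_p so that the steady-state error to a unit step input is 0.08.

The loop is type 0, so e_ss(step) = 1/(1 + K_pos) with K_pos = K_p·P(0).
P(0) = 0.6367. Require 1/(1 + K_p·0.6367) = 0.08, so 1 + 0.6367·K_p = 12.5.
K_p = (12.5 − 1)/0.6367 = 18.1.

K_p = 18.1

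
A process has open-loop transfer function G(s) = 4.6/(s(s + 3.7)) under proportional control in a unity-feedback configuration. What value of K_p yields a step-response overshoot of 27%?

K_p = 5.03

From %OS = 100·exp(−πζ/√(1−ζ²)) = 27%, ζ = −ln(0.27)/√(π²+ln²(0.27)) = 0.3847.
Characteristic equation s² + 3.7s + 4.6K_p = 0 gives ζ = 3.7/(2√(4.6K_p)).
Setting ζ = 0.3847: √(4.6K_p) = 3.7/(2·0.3847) = 4.809, so K_p = 23.13/4.6 = 5.03.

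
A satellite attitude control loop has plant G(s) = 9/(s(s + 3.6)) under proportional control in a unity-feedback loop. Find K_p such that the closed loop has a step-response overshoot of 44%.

From %OS = 100·exp(−πζ/√(1−ζ²)) = 44%, ζ = −ln(0.44)/√(π²+ln²(0.44)) = 0.2528.
Characteristic equation s² + 3.6s + 9K_p = 0 gives ζ = 3.6/(2√(9K_p)).
Setting ζ = 0.2528: √(9K_p) = 3.6/(2·0.2528) = 7.119, so K_p = 50.68/9 = 5.63.

K_p = 5.63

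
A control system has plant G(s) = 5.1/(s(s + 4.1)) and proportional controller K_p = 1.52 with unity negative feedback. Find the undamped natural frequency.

ω_n = 2.78 rad/s

The closed-loop denominator is s(s+4.1) + 1.52·5.1 = s² + 4.1s + 7.752.
So ω_n² = 7.752 ⇒ ω_n = 2.784 rad/s, and ζ = 4.1/(2ω_n) = 0.736.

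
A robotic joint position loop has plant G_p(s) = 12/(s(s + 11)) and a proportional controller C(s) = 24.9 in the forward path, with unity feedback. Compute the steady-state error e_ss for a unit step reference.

0

The open loop C(s)G_p(s) has a pole at the origin (type 1), so the static position error constant is infinite and e_ss = 1/(1+∞) = 0.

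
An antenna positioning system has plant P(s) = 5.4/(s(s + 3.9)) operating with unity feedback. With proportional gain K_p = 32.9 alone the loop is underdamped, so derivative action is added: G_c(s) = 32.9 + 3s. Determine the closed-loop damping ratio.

ζ = 0.754

Forward path: (32.9 + 3s)·5.4/(s(s+3.9)). The closed-loop characteristic equation is s² + (3.9 + 5.4·3)s + 5.4·32.9 = 0.
That is s² + 20.1s + 177.7 = 0, so ω_n = 13.33 rad/s and ζ = 20.1/(2·13.33) = 0.754.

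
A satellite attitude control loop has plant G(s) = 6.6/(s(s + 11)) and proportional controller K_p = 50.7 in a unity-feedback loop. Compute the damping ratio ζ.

ζ = 0.301

The closed-loop denominator is s(s+11) + 50.7·6.6 = s² + 11s + 334.6.
Matching s² + 2ζω_n s + ω_n²: ω_n = √334.6 = 18.29 rad/s and 2ζω_n = 11, so ζ = 11/(2·18.29) = 0.301.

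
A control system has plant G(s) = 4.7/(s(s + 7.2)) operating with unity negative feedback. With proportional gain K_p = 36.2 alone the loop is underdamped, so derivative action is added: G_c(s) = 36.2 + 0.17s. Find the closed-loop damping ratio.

Forward path: (36.2 + 0.17s)·4.7/(s(s+7.2)). The closed-loop characteristic equation is s² + (7.2 + 4.7·0.17)s + 4.7·36.2 = 0.
That is s² + 7.999s + 170.1 = 0, so ω_n = 13.04 rad/s and ζ = 7.999/(2·13.04) = 0.3066.

ζ = 0.307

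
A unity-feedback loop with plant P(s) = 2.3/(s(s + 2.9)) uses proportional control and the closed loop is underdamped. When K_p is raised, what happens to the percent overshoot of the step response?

increase

ζ = 2.9/(2√(2.3K_p)) decreases as K_p grows; lower damping means more overshoot.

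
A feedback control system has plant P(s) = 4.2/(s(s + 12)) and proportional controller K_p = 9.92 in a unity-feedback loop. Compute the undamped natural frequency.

ω_n = 6.45 rad/s

With unity feedback the closed-loop characteristic equation is s² + 12s + 9.92·4.2 = s² + 12s + 41.66 = 0.
Matching s² + 2ζω_n s + ω_n²: ω_n = √41.66 = 6.455 rad/s and 2ζω_n = 12, so ζ = 12/(2·6.455) = 0.93.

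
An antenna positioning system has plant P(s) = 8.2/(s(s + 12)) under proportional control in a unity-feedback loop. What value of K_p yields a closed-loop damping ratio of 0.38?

Closed-loop characteristic equation: s² + 12s + K_p·8.2 = 0.
So ω_n = √(8.2K_p) and 2ζω_n = 12, giving ζ = 12/(2√(8.2K_p)).
Setting ζ = 0.38: √(8.2K_p) = 12/(2·0.38) = 15.79, so K_p = 249.3/8.2 = 30.4.

K_p = 30.4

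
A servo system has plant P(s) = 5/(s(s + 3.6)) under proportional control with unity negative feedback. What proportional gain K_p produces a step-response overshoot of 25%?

K_p = 3.98

From %OS = 100·exp(−πζ/√(1−ζ²)) = 25%, ζ = −ln(0.25)/√(π²+ln²(0.25)) = 0.4037.
Characteristic equation s² + 3.6s + 5K_p = 0 gives ζ = 3.6/(2√(5K_p)).
Setting ζ = 0.4037: √(5K_p) = 3.6/(2·0.4037) = 4.459, so K_p = 19.88/5 = 3.98.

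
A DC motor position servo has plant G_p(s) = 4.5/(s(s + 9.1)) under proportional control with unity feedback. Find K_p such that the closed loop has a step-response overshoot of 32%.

K_p = 39.6

From %OS = 100·exp(−πζ/√(1−ζ²)) = 32%, ζ = −ln(0.32)/√(π²+ln²(0.32)) = 0.341.
Characteristic equation s² + 9.1s + 4.5K_p = 0 gives ζ = 9.1/(2√(4.5K_p)).
Setting ζ = 0.341: √(4.5K_p) = 9.1/(2·0.341) = 13.34, so K_p = 178.1/4.5 = 39.6.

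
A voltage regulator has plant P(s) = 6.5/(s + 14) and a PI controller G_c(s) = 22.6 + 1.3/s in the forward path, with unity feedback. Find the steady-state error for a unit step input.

0

The open loop G_c(s)P(s) has a pole at the origin (type 1), so the static position error constant is infinite and e_ss = 1/(1+∞) = 0.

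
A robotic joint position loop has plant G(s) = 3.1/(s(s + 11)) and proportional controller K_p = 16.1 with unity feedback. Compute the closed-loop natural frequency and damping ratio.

ω_n = 7.06 rad/s, ζ = 0.779

1 + K_p·G(s) = 0 gives s² + 11s + 49.91 = 0.
So ω_n² = 49.91 ⇒ ω_n = 7.065 rad/s, and ζ = 11/(2ω_n) = 0.779.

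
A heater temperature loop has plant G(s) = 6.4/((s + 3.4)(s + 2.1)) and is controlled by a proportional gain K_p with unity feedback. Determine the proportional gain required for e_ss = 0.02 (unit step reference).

The loop is type 0, so e_ss(step) = 1/(1 + K_pos) with K_pos = K_p·G(0).
G(0) = 0.8964. Require 1/(1 + K_p·0.8964) = 0.02, so 1 + 0.8964·K_p = 50.
K_p = (50 − 1)/0.8964 = 54.7.

K_p = 54.7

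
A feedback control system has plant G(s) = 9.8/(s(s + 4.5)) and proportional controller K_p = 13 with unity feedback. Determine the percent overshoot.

52.8%

From 1 + K_pG(s) = 0: s² + 4.5s + 127.4 = 0 ⇒ ω_n = 11.29, ζ = 0.1993.
%OS = 100·exp(−πζ/√(1−ζ²)) = 100·exp(−π·0.1993/√0.9603) = 52.8%.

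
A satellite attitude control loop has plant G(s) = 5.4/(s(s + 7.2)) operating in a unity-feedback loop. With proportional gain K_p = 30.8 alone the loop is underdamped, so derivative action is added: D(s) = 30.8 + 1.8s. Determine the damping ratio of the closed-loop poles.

ζ = 0.656

Forward path: (30.8 + 1.8s)·5.4/(s(s+7.2)). The closed-loop characteristic equation is s² + (7.2 + 5.4·1.8)s + 5.4·30.8 = 0.
That is s² + 16.92s + 166.3 = 0, so ω_n = 12.9 rad/s and ζ = 16.92/(2·12.9) = 0.656.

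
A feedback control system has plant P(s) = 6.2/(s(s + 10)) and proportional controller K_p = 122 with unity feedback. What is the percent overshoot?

The closed-loop denominator s² + 10s + 756.4 gives ω_n = √756.4 = 27.5 and ζ = 10/(2ω_n) = 0.1818.
%OS = 100·exp(−πζ/√(1−ζ²)) = 100·exp(−π·0.1818/√0.9669) = 55.9%.

55.9%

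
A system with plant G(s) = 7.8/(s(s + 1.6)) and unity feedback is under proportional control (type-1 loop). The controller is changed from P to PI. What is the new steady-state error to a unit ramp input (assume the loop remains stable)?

The integrator raises the loop to type 2, so K_v → ∞ and e_ss to a ramp is zero.

0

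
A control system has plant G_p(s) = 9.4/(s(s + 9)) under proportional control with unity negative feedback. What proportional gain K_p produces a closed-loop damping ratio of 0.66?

Closed-loop characteristic equation: s² + 9s + K_p·9.4 = 0.
So ω_n = √(9.4K_p) and 2ζω_n = 9, giving ζ = 9/(2√(9.4K_p)).
Setting ζ = 0.66: √(9.4K_p) = 9/(2·0.66) = 6.818, so K_p = 46.49/9.4 = 4.95.

K_p = 4.95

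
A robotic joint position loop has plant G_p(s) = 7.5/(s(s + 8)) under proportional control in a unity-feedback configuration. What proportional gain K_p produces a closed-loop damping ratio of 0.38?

Closed-loop characteristic equation: s² + 8s + K_p·7.5 = 0.
So ω_n = √(7.5K_p) and 2ζω_n = 8, giving ζ = 8/(2√(7.5K_p)).
Setting ζ = 0.38: √(7.5K_p) = 8/(2·0.38) = 10.53, so K_p = 110.8/7.5 = 14.8.

K_p = 14.8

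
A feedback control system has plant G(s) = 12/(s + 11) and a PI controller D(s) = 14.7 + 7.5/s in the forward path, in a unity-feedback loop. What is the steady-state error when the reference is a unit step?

The open loop D(s)G(s) has a pole at the origin (type 1), so the static position error constant is infinite and e_ss = 1/(1+∞) = 0.

0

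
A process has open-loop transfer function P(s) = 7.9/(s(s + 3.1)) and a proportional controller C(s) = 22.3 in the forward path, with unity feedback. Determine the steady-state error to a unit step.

The open loop C(s)P(s) has a pole at the origin (type 1), so the static position error constant is infinite and e_ss = 1/(1+∞) = 0.

0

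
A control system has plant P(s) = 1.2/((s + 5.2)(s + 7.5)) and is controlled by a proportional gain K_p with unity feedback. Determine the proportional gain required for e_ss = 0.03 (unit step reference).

K_p = 1050

For a type-0 loop with proportional control, e_ss = 1/(1 + K_p·P(0)).
P(0) = 0.03077. Require 1/(1 + K_p·0.03077) = 0.03, so 1 + 0.03077·K_p = 33.33.
K_p = (33.33 − 1)/0.03077 = 1050.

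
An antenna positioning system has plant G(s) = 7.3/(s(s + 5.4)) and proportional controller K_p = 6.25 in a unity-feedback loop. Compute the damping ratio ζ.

ζ = 0.4

With unity feedback the closed-loop characteristic equation is s² + 5.4s + 6.25·7.3 = s² + 5.4s + 45.62 = 0.
Matching s² + 2ζω_n s + ω_n²: ω_n = √45.62 = 6.755 rad/s and 2ζω_n = 5.4, so ζ = 5.4/(2·6.755) = 0.4.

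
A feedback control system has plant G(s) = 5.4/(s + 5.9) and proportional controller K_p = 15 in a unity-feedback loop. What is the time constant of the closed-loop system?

τ = 0.0115 s

Closed-loop transfer function: T(s) = K_p·G(s)/(1 + K_p·G(s)) = 81/(s + 5.9 + 81) = 81/(s + 86.9).
Time constant τ = 1/86.9 = 0.0115 s.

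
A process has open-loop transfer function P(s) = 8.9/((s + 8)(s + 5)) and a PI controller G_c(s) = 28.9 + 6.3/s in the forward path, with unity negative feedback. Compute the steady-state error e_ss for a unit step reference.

The open loop G_c(s)P(s) has a pole at the origin (type 1), so the static position error constant is infinite and e_ss = 1/(1+∞) = 0.

0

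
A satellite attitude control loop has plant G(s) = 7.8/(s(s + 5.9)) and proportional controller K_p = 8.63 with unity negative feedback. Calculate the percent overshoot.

29.8%

From 1 + K_pG(s) = 0: s² + 5.9s + 67.31 = 0 ⇒ ω_n = 8.205, ζ = 0.3596.
%OS = 100·exp(−πζ/√(1−ζ²)) = 100·exp(−π·0.3596/√0.8707) = 29.8%.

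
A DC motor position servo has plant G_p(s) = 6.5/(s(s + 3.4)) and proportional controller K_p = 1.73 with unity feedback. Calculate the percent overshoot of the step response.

From 1 + K_pG_p(s) = 0: s² + 3.4s + 11.24 = 0 ⇒ ω_n = 3.353, ζ = 0.507.
%OS = 100·exp(−πζ/√(1−ζ²)) = 100·exp(−π·0.507/√0.743) = 15.8%.

15.8%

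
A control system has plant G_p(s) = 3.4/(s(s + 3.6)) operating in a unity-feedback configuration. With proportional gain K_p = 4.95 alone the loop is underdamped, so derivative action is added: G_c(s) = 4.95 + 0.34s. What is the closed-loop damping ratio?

Forward path: (4.95 + 0.34s)·3.4/(s(s+3.6)). The closed-loop characteristic equation is s² + (3.6 + 3.4·0.34)s + 3.4·4.95 = 0.
That is s² + 4.756s + 16.83 = 0, so ω_n = 4.102 rad/s and ζ = 4.756/(2·4.102) = 0.5797.

ζ = 0.58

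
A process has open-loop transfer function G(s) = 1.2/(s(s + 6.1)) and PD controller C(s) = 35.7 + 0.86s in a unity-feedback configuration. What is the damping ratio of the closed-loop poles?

Forward path: (35.7 + 0.86s)·1.2/(s(s+6.1)). The closed-loop characteristic equation is s² + (6.1 + 1.2·0.86)s + 1.2·35.7 = 0.
That is s² + 7.132s + 42.84 = 0, so ω_n = 6.545 rad/s and ζ = 7.132/(2·6.545) = 0.5448.

ζ = 0.545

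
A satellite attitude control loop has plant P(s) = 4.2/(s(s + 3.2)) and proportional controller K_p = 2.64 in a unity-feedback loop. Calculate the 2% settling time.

T_s ≈ 2.5 s

The closed-loop denominator s² + 3.2s + 11.09 gives ω_n = √11.09 = 3.33 and ζ = 3.2/(2ω_n) = 0.4805.
2% settling time T_s ≈ 4/(ζω_n) = 4/1.6 = 2.5 s.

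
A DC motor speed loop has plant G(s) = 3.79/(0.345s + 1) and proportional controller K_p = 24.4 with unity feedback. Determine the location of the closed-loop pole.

s = -270.9

Closed loop: T(s) = K_p·G/(1+K_p·G) = 92.48/(0.345s + 1 + 92.48), with pole at s = −(1 + 92.48)/0.345 = −270.9.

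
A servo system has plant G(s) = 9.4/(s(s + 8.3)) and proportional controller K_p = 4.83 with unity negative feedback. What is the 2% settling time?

The closed-loop denominator s² + 8.3s + 45.4 gives ω_n = √45.4 = 6.738 and ζ = 8.3/(2ω_n) = 0.6159.
2% settling time T_s ≈ 4/(ζω_n) = 4/4.15 = 0.964 s.

T_s ≈ 0.964 s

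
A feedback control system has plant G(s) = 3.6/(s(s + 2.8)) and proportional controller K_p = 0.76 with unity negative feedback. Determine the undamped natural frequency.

1 + K_p·G(s) = 0 gives s² + 2.8s + 2.736 = 0.
Matching s² + 2ζω_n s + ω_n²: ω_n = √2.736 = 1.654 rad/s and 2ζω_n = 2.8, so ζ = 2.8/(2·1.654) = 0.846.

ω_n = 1.65 rad/s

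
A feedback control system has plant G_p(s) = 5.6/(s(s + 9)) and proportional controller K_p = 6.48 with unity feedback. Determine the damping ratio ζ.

ζ = 0.747

With unity feedback the closed-loop characteristic equation is s² + 9s + 6.48·5.6 = s² + 9s + 36.29 = 0.
Matching s² + 2ζω_n s + ω_n²: ω_n = √36.29 = 6.024 rad/s and 2ζω_n = 9, so ζ = 9/(2·6.024) = 0.747.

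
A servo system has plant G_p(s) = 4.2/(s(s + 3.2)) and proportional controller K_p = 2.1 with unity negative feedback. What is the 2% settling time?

Closed-loop characteristic equation: s² + 3.2s + 8.82 = 0, so ω_n = 2.97 rad/s and ζ = 3.2/(2·2.97) = 0.5387.
2% settling time T_s ≈ 4/(ζω_n) = 4/1.6 = 2.5 s.

T_s ≈ 2.5 s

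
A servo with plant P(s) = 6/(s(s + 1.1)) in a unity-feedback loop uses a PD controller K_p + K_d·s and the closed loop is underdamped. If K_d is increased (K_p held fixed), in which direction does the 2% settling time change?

decrease

Characteristic equation s² + (1.1 + 6K_d)s + 6K_p = 0: raising K_d increases ζω_n = (1.1+6K_d)/2 while the loop stays underdamped, so T_s ≈ 4/(ζω_n) decreases.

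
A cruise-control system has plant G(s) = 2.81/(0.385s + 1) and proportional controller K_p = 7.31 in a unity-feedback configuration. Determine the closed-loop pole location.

s = -55.95

Closed loop: T(s) = K_p·G/(1+K_p·G) = 20.54/(0.385s + 1 + 20.54), with pole at s = −(1 + 20.54)/0.385 = −55.95.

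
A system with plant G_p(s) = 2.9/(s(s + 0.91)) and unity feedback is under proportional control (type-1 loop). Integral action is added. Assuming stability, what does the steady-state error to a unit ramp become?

0

The integrator raises the loop to type 2, so K_v → ∞ and e_ss to a ramp is zero.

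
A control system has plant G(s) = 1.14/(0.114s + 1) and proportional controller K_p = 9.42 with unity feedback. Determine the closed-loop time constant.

τ = 0.00971 s

Closed loop: T(s) = K_p·G/(1+K_p·G) = 10.74/(0.114s + 1 + 10.74), with pole at s = −(1 + 10.74)/0.114 = −103.
Closed-loop time constant τ = 1/103 = 0.00971 s.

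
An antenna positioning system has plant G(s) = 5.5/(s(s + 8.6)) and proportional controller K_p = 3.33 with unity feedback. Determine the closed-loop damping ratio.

ζ = 1

With unity feedback the closed-loop characteristic equation is s² + 8.6s + 3.33·5.5 = s² + 8.6s + 18.32 = 0.
So ω_n² = 18.32 ⇒ ω_n = 4.28 rad/s, and ζ = 8.6/(2ω_n) = 1.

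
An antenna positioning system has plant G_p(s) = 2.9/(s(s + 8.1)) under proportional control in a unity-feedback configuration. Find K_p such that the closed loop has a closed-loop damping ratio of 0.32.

K_p = 55.2

Closed-loop characteristic equation: s² + 8.1s + K_p·2.9 = 0.
So ω_n = √(2.9K_p) and 2ζω_n = 8.1, giving ζ = 8.1/(2√(2.9K_p)).
Setting ζ = 0.32: √(2.9K_p) = 8.1/(2·0.32) = 12.66, so K_p = 160.2/2.9 = 55.2.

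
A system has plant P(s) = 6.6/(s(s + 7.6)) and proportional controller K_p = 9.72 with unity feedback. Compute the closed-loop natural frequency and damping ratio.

ω_n = 8.01 rad/s, ζ = 0.474

The closed-loop denominator is s(s+7.6) + 9.72·6.6 = s² + 7.6s + 64.15.
So ω_n² = 64.15 ⇒ ω_n = 8.009 rad/s, and ζ = 7.6/(2ω_n) = 0.474.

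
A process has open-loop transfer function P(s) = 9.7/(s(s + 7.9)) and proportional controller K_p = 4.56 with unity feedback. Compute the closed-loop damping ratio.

With unity feedback the closed-loop characteristic equation is s² + 7.9s + 4.56·9.7 = s² + 7.9s + 44.23 = 0.
So ω_n² = 44.23 ⇒ ω_n = 6.651 rad/s, and ζ = 7.9/(2ω_n) = 0.594.

ζ = 0.594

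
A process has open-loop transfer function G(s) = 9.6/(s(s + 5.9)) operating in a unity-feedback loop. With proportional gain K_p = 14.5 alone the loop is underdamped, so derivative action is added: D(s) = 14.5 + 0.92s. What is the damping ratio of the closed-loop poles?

ζ = 0.624

Forward path: (14.5 + 0.92s)·9.6/(s(s+5.9)). The closed-loop characteristic equation is s² + (5.9 + 9.6·0.92)s + 9.6·14.5 = 0.
That is s² + 14.73s + 139.2 = 0, so ω_n = 11.8 rad/s and ζ = 14.73/(2·11.8) = 0.6243.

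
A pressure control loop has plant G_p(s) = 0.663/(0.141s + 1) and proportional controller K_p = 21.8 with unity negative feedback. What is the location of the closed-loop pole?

Closed loop: T(s) = K_p·G_p/(1+K_p·G_p) = 14.45/(0.141s + 1 + 14.45), with pole at s = −(1 + 14.45)/0.141 = −109.6.

s = -109.6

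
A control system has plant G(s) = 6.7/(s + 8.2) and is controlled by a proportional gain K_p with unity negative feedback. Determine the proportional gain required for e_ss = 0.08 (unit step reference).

K_p = 14.1

Steady-state error for a unit step on this type-0 loop is 1/(1 + K_p·G(0)).
G(0) = 0.8171. Require 1/(1 + K_p·0.8171) = 0.08, so 1 + 0.8171·K_p = 12.5.
K_p = (12.5 − 1)/0.8171 = 14.1.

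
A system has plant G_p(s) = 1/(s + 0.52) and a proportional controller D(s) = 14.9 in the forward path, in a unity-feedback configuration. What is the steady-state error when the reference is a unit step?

The loop is type 0. Static position error constant K_pos = D(0)·G_p(0) = 14.9·1.923 = 28.65.
Steady-state error to a unit step: e_ss = 1/(1+K_pos) = 1/29.65 = 0.0337.

0.0337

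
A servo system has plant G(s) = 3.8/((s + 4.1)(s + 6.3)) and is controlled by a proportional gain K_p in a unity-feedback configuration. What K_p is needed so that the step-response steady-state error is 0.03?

K_p = 220

For a type-0 loop with proportional control, e_ss = 1/(1 + K_p·G(0)).
G(0) = 0.1471. Require 1/(1 + K_p·0.1471) = 0.03, so 1 + 0.1471·K_p = 33.33.
K_p = (33.33 − 1)/0.1471 = 220.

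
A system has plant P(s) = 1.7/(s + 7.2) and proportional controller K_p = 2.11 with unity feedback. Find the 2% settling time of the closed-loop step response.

T_s ≈ 0.371 s

Closed-loop transfer function: T(s) = K_p·P(s)/(1 + K_p·P(s)) = 3.587/(s + 7.2 + 3.587) = 3.587/(s + 10.79).
Time constant τ = 1/10.79 = 0.0927 s, so the 2% settling time is about 4τ = 0.371 s.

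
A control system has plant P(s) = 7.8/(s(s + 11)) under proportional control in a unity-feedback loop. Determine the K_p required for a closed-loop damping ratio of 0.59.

K_p = 11.1

Closed-loop characteristic equation: s² + 11s + K_p·7.8 = 0.
So ω_n = √(7.8K_p) and 2ζω_n = 11, giving ζ = 11/(2√(7.8K_p)).
Setting ζ = 0.59: √(7.8K_p) = 11/(2·0.59) = 9.322, so K_p = 86.9/7.8 = 11.1.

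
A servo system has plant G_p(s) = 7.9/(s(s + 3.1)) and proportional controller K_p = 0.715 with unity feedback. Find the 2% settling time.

From 1 + K_pG_p(s) = 0: s² + 3.1s + 5.649 = 0 ⇒ ω_n = 2.377, ζ = 0.6522.
2% settling time T_s ≈ 4/(ζω_n) = 4/1.55 = 2.58 s.

T_s ≈ 2.58 s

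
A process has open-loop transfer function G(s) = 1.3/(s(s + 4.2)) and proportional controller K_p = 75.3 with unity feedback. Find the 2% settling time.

T_s ≈ 1.9 s

Closed-loop characteristic equation: s² + 4.2s + 97.89 = 0, so ω_n = 9.894 rad/s and ζ = 4.2/(2·9.894) = 0.2123.
2% settling time T_s ≈ 4/(ζω_n) = 4/2.1 = 1.9 s.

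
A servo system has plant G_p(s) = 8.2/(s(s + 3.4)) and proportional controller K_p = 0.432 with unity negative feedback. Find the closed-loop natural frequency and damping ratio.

ω_n = 1.88 rad/s, ζ = 0.903

With unity feedback the closed-loop characteristic equation is s² + 3.4s + 0.432·8.2 = s² + 3.4s + 3.542 = 0.
Matching s² + 2ζω_n s + ω_n²: ω_n = √3.542 = 1.882 rad/s and 2ζω_n = 3.4, so ζ = 3.4/(2·1.882) = 0.903.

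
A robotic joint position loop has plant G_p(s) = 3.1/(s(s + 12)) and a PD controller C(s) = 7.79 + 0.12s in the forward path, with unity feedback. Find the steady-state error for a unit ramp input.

The loop has one pole at the origin (type 1). Velocity error constant K_v = lim_{s→0} s·C(s)G_p(s) = 7.79·3.1/12 = 2.012.
Steady-state error to a unit ramp: e_ss = 1/K_v = 0.497.

0.497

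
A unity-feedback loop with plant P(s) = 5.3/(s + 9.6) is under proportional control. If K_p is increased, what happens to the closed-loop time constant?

The closed-loop bandwidth 9.6+K_p·5.3 grows with K_p, so τ shrinks.

decrease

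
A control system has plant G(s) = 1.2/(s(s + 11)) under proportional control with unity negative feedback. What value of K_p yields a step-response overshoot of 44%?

K_p = 394

From %OS = 100·exp(−πζ/√(1−ζ²)) = 44%, ζ = −ln(0.44)/√(π²+ln²(0.44)) = 0.2528.
Characteristic equation s² + 11s + 1.2K_p = 0 gives ζ = 11/(2√(1.2K_p)).
Setting ζ = 0.2528: √(1.2K_p) = 11/(2·0.2528) = 21.75, so K_p = 473.2/1.2 = 394.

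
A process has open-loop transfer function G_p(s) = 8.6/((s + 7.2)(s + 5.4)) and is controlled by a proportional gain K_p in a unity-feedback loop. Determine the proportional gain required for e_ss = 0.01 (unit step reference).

For a type-0 loop with proportional control, e_ss = 1/(1 + K_p·G_p(0)).
G_p(0) = 0.2212. Require 1/(1 + K_p·0.2212) = 0.01, so 1 + 0.2212·K_p = 100.
K_p = (100 − 1)/0.2212 = 448.

K_p = 448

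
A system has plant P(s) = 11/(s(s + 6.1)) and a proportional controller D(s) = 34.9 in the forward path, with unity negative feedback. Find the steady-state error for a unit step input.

0

The open loop D(s)P(s) has a pole at the origin (type 1), so the static position error constant is infinite and e_ss = 1/(1+∞) = 0.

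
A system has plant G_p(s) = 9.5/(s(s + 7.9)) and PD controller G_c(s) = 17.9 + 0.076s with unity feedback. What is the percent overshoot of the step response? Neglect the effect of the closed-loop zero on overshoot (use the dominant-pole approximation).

33.3%

Forward path: (17.9 + 0.076s)·9.5/(s(s+7.9)). The closed-loop characteristic equation is s² + (7.9 + 9.5·0.076)s + 9.5·17.9 = 0.
That is s² + 8.622s + 170 = 0, so ω_n = 13.04 rad/s and ζ = 8.622/(2·13.04) = 0.3306.
%OS = 100·exp(−πζ/√(1−ζ²)) = 33.3%.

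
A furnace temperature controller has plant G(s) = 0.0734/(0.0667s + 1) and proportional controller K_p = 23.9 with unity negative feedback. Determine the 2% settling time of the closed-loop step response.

T_s ≈ 0.0969 s

Closed loop: T(s) = K_p·G/(1+K_p·G) = 1.754/(0.0667s + 1 + 1.754), with pole at s = −(1 + 1.754)/0.0667 = −41.29.
τ = 1/41.29 = 0.02422 s, so 2% settling time ≈ 4τ = 0.0969 s.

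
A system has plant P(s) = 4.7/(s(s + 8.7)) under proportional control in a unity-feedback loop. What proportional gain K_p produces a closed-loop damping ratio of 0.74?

Closed-loop characteristic equation: s² + 8.7s + K_p·4.7 = 0.
So ω_n = √(4.7K_p) and 2ζω_n = 8.7, giving ζ = 8.7/(2√(4.7K_p)).
Setting ζ = 0.74: √(4.7K_p) = 8.7/(2·0.74) = 5.878, so K_p = 34.56/4.7 = 7.35.

K_p = 7.35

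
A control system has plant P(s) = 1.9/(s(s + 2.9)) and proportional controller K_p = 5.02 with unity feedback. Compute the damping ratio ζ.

The closed-loop denominator is s(s+2.9) + 5.02·1.9 = s² + 2.9s + 9.538.
So ω_n² = 9.538 ⇒ ω_n = 3.088 rad/s, and ζ = 2.9/(2ω_n) = 0.47.

ζ = 0.47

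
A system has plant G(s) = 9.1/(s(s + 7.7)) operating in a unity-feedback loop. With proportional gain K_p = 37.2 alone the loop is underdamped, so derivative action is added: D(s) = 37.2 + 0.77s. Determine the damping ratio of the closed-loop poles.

Forward path: (37.2 + 0.77s)·9.1/(s(s+7.7)). The closed-loop characteristic equation is s² + (7.7 + 9.1·0.77)s + 9.1·37.2 = 0.
That is s² + 14.71s + 338.5 = 0, so ω_n = 18.4 rad/s and ζ = 14.71/(2·18.4) = 0.3997.

ζ = 0.4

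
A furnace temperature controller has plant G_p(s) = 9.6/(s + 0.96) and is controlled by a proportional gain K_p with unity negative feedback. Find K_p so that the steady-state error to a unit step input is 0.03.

The loop is type 0, so e_ss(step) = 1/(1 + K_pos) with K_pos = K_p·G_p(0).
G_p(0) = 10. Require 1/(1 + K_p·10) = 0.03, so 1 + 10·K_p = 33.33.
K_p = (33.33 − 1)/10 = 3.23.

K_p = 3.23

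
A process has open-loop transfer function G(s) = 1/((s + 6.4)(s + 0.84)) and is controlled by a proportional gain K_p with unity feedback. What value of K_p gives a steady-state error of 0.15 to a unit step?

K_p = 30.5

Steady-state error for a unit step on this type-0 loop is 1/(1 + K_p·G(0)).
G(0) = 0.186. Require 1/(1 + K_p·0.186) = 0.15, so 1 + 0.186·K_p = 6.667.
K_p = (6.667 − 1)/0.186 = 30.5.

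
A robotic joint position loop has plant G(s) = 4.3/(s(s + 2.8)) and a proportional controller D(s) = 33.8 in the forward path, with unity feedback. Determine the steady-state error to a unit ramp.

0.0193

The loop has one pole at the origin (type 1). Velocity error constant K_v = lim_{s→0} s·D(s)G(s) = 33.8·4.3/2.8 = 51.91.
Steady-state error to a unit ramp: e_ss = 1/K_v = 0.0193.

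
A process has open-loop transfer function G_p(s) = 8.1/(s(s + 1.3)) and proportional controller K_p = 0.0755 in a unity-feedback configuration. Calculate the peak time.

T_p = 7.23 s

Closed-loop characteristic equation: s² + 1.3s + 0.6115 = 0, so ω_n = 0.782 rad/s and ζ = 1.3/(2·0.782) = 0.8312.
Damped frequency ω_d = ω_n√(1−ζ²) = 0.4348 rad/s, so peak time T_p = π/ω_d = 7.23 s.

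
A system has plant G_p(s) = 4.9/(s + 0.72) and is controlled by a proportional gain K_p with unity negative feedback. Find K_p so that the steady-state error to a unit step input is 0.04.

Steady-state error for a unit step on this type-0 loop is 1/(1 + K_p·G_p(0)).
G_p(0) = 6.806. Require 1/(1 + K_p·6.806) = 0.04, so 1 + 6.806·K_p = 25.
K_p = (25 − 1)/6.806 = 3.53.

K_p = 3.53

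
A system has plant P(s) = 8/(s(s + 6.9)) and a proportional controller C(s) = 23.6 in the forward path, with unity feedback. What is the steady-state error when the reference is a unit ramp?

The loop has one pole at the origin (type 1). Velocity error constant K_v = lim_{s→0} s·C(s)P(s) = 23.6·8/6.9 = 27.36.
Steady-state error to a unit ramp: e_ss = 1/K_v = 0.0365.

0.0365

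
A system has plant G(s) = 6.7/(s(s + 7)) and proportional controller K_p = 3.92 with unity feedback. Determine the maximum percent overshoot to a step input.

From 1 + K_pG(s) = 0: s² + 7s + 26.26 = 0 ⇒ ω_n = 5.125, ζ = 0.6829.
%OS = 100·exp(−πζ/√(1−ζ²)) = 100·exp(−π·0.6829/√0.5336) = 5.3%.

5.3%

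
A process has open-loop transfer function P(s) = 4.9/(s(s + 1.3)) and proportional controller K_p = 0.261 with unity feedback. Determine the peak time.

T_p = 3.39 s

From 1 + K_pP(s) = 0: s² + 1.3s + 1.279 = 0 ⇒ ω_n = 1.131, ζ = 0.5748.
Damped frequency ω_d = ω_n√(1−ζ²) = 0.9254 rad/s, so peak time T_p = π/ω_d = 3.39 s.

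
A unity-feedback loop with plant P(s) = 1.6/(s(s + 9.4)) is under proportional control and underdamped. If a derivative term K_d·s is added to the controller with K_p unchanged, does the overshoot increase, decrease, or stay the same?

The derivative term adds K·K_d to the s-coefficient of the characteristic equation, raising 2ζω_n while ω_n is unchanged; ζ increases, so overshoot decreases.

decrease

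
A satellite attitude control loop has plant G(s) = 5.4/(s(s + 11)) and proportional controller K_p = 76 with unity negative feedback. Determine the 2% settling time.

Closed-loop characteristic equation: s² + 11s + 410.4 = 0, so ω_n = 20.26 rad/s and ζ = 11/(2·20.26) = 0.2715.
2% settling time T_s ≈ 4/(ζω_n) = 4/5.5 = 0.727 s.

T_s ≈ 0.727 s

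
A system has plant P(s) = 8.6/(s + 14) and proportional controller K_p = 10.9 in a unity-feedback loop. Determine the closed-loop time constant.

Closed-loop transfer function: T(s) = K_p·P(s)/(1 + K_p·P(s)) = 93.74/(s + 14 + 93.74) = 93.74/(s + 107.7).
Time constant τ = 1/107.7 = 0.00928 s.

τ = 0.00928 s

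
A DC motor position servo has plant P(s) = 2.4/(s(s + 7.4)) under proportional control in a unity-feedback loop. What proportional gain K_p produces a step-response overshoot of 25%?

From %OS = 100·exp(−πζ/√(1−ζ²)) = 25%, ζ = −ln(0.25)/√(π²+ln²(0.25)) = 0.4037.
Characteristic equation s² + 7.4s + 2.4K_p = 0 gives ζ = 7.4/(2√(2.4K_p)).
Setting ζ = 0.4037: √(2.4K_p) = 7.4/(2·0.4037) = 9.165, so K_p = 84/2.4 = 35.

K_p = 35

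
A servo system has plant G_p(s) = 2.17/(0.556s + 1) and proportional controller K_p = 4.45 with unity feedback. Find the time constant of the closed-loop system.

Closed loop: T(s) = K_p·G_p/(1+K_p·G_p) = 9.656/(0.556s + 1 + 9.656), with pole at s = −(1 + 9.656)/0.556 = −19.17.
Closed-loop time constant τ = 1/19.17 = 0.0522 s.

τ = 0.0522 s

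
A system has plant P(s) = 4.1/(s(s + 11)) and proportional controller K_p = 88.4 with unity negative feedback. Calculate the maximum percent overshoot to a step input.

38.8%

From 1 + K_pP(s) = 0: s² + 11s + 362.4 = 0 ⇒ ω_n = 19.04, ζ = 0.2889.
%OS = 100·exp(−πζ/√(1−ζ²)) = 100·exp(−π·0.2889/√0.9165) = 38.8%.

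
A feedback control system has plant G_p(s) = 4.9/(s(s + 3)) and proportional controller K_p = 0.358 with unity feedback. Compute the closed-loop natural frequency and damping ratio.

ω_n = 1.32 rad/s, ζ = 1.13

With unity feedback the closed-loop characteristic equation is s² + 3s + 0.358·4.9 = s² + 3s + 1.754 = 0.
So ω_n² = 1.754 ⇒ ω_n = 1.324 rad/s, and ζ = 3/(2ω_n) = 1.13.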